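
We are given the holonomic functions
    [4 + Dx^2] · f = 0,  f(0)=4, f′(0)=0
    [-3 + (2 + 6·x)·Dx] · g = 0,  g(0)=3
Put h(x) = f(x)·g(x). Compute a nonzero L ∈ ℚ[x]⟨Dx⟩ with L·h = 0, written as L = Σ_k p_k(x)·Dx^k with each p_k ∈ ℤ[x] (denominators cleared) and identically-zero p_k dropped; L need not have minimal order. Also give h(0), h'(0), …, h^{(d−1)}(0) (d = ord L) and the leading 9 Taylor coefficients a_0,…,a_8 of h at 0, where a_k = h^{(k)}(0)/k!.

f: a_k = 4, 0, -8, 0, 8/3, 0, -16/45, 0, 8/315, …
g: a_k = 3, 9/2, -27/8, 81/16, -1215/128, 5103/256, -45927/1024, 216513/2048, -8444007/32768, …
Sym-product of L_f,L_g gives L₀ (≤ ord 2).
L = (43 + 96·x + 144·x^2) + (-12 - 36·x)·Dx + (4 + 24·x + 36·x^2)·Dx^2  (order 2).
h: a_k = 12, 18, -75/2, -63/4, -95/32, 3279/64, -435961/3840, 704789/2560, -598666367/860160, …
ICs: h(0) = 12, h′(0) = 18.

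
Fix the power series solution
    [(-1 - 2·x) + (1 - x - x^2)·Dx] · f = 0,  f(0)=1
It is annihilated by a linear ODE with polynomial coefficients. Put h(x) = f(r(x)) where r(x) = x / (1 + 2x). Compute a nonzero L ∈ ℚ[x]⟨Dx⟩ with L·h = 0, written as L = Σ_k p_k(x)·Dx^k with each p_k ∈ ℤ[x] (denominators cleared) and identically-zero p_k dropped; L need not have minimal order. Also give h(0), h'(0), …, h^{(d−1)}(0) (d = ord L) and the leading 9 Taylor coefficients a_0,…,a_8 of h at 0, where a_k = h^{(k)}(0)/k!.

f: a_k = 1, 1, 2, 3, 5, 8, 13, 21, 34, …
L₀ from L_f via x↦r, Dx↦r'^{-1}Dx.
L = (-1 - 4·x) + (1 + 5·x + 7·x^2 + 2·x^3)·Dx  (order 1).
h: a_k = 1, 1, 0, -1, 3, -8, 21, -55, 144, …
ICs: h(0) = 1.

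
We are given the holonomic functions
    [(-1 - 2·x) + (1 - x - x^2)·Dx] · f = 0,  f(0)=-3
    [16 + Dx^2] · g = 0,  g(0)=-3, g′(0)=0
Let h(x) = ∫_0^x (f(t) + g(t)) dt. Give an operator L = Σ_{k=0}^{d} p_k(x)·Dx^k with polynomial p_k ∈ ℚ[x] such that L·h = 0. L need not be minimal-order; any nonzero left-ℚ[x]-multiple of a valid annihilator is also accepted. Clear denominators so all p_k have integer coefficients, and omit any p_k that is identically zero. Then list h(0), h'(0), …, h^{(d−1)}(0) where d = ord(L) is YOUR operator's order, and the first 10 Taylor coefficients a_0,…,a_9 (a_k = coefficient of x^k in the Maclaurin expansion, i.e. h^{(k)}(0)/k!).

L = (272 + 384·x - 352·x^2 + 192·x^3 + 640·x^4 + 256·x^5)·Dx + (-160 + 368·x + 32·x^2 - 544·x^3 + 48·x^4 + 384·x^5 + 128·x^6)·Dx^2 + (17 + 24·x - 22·x^2 + 12·x^3 + 40·x^4 + 16·x^5)·Dx^3 + (-10 + 23·x + 2·x^2 - 34·x^3 + 3·x^4 + 24·x^5 + 8·x^6)·Dx^4  (order 4).
h: a_k = 0, -6, -3/2, 6, -9/4, -47/5, -4, -47/15, -63/8, -11222/945, …
ICs: h(0) = 0, h′(0) = -6, h′′(0) = -3, h′′′(0) = 36.

f: a_k = -3, -3, -6, -9, -15, -24, -39, -63, -102, -165, …
g: a_k = -3, 0, 24, 0, -32, 0, 256/15, 0, -512/105, 0, …
L₀ := lclm(L_f,L_g); ord L₀ ≤ 1+2.
Integrate: L := L₀·Dx.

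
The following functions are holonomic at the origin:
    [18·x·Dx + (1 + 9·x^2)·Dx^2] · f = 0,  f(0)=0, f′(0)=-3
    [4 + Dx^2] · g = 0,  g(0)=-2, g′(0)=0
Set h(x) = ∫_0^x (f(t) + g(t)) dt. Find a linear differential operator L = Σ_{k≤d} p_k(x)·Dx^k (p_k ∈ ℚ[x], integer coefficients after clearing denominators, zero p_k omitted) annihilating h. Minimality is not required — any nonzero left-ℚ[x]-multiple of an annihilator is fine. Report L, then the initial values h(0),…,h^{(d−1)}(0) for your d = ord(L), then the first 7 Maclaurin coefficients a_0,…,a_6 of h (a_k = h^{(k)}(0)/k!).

f: a_k = 0, -3, 0, 9, 0, -243/5, 0, …
g: a_k = -2, 0, 4, 0, -4/3, 0, 8/45, …
Sum ⇒ L₀ = lclm(L_f,L_g) in ℚ(x)⟨Dx⟩.
h=∫h₀ ⇒ L = L₀·Dx.
L = (-3744·x + 37584·x^3 + 11664·x^5)·Dx^2 + (-28 + 864·x^2 + 10692·x^4 + 5832·x^6)·Dx^3 + (-936·x + 9396·x^3 + 2916·x^5)·Dx^4 + (-7 + 216·x^2 + 2673·x^4 + 1458·x^6)·Dx^5  (order 5).
h: a_k = 0, -2, -3/2, 4/3, 9/4, -4/15, -81/10, …
ICs: h(0) = 0, h′(0) = -2, h′′(0) = -3, h′′′(0) = 8, h′′′′(0) = 54.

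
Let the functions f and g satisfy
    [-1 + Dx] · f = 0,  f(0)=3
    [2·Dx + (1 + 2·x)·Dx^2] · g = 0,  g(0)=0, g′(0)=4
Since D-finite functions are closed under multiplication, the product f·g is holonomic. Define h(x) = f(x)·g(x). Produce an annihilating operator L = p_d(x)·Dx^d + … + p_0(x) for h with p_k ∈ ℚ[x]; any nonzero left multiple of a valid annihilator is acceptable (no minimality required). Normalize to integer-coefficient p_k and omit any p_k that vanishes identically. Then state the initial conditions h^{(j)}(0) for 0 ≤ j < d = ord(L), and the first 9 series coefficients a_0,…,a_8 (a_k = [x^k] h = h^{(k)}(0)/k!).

f: a_k = 3, 3, 3/2, 1/2, 1/8, 1/40, 1/240, 1/1680, 1/13440, …
g: a_k = 0, 4, -4, 16/3, -8, 64/5, -64/3, 256/7, -64, …
f·g: L₀ = L_f ⊗_s L_g, ord ≤ 1·2.
L = (-1 + 2·x) - 4·x·Dx + (1 + 2·x)·Dx^2  (order 2).
h: a_k = 0, 12, 0, 10, -12, 209/10, -106/3, 25829/420, -3263/30, …
ICs: h(0) = 0, h′(0) = 12.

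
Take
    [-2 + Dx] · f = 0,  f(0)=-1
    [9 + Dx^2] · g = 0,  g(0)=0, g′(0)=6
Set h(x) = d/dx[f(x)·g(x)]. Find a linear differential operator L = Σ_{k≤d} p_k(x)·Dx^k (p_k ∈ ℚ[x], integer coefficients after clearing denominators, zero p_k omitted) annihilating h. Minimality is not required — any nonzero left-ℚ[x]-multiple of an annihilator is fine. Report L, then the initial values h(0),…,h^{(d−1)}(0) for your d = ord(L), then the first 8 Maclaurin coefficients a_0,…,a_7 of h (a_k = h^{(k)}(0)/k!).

L = 13 - 4·Dx + Dx^2  (order 2).
h: a_k = -6, -24, -9, 40, 199/4, 69/5, -1483/120, -34/3, …
ICs: h(0) = -6, h′(0) = -24.

f: a_k = -1, -2, -2, -4/3, -2/3, -4/15, -4/45, -8/315, …
g: a_k = 0, 6, 0, -9, 0, 81/20, 0, -243/280, …
h₀=f·g: eliminate ⇒ L₀, order ≤ 1·2.
Derive L from L₀ (diff closure).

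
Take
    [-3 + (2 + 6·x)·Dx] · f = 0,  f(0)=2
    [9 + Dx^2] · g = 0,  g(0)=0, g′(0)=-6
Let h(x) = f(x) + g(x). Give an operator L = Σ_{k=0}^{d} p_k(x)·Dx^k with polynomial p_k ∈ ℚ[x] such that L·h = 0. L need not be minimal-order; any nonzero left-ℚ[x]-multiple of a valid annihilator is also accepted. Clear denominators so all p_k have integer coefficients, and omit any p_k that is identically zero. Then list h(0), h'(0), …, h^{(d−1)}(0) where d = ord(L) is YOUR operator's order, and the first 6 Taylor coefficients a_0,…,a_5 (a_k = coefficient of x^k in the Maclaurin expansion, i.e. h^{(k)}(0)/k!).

L = (-63 - 216·x - 324·x^2) + (18 + 198·x + 648·x^2 + 648·x^3)·Dx + (-7 - 24·x - 36·x^2)·Dx^2 + (2 + 22·x + 72·x^2 + 72·x^3)·Dx^3  (order 3).
h: a_k = 2, -3, -9/4, 99/8, -405/64, 5913/640, …
ICs: h(0) = 2, h′(0) = -3, h′′(0) = -9/2.

f: a_k = 2, 3, -9/4, 27/8, -405/64, 1701/128, …
g: a_k = 0, -6, 0, 9, 0, -81/20, …
L₀ := lclm(L_f,L_g); ord L₀ ≤ 1+2.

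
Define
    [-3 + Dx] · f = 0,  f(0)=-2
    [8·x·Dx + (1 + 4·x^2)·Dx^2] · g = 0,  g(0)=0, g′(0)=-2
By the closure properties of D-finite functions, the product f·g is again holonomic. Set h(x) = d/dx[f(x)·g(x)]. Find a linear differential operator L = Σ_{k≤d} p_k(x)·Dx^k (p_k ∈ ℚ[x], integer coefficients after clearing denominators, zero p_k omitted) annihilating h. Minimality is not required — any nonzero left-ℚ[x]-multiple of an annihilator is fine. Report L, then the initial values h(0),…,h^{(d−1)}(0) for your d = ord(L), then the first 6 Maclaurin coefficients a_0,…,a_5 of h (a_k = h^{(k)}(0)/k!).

L = (3 - 144·x + 504·x^2 - 576·x^3 + 432·x^4) + (-10 + 72·x - 240·x^2 + 288·x^3 - 288·x^4)·Dx + (3 - 8·x + 24·x^2 - 32·x^3 + 48·x^4)·Dx^2  (order 2).
h: a_k = 4, 24, 38, 8, 23/2, 135, …
ICs: h(0) = 4, h′(0) = 24.

f: a_k = -2, -6, -9, -9, -27/4, -81/20, …
g: a_k = 0, -2, 0, 8/3, 0, -32/5, …
Product ⇒ symmetric product L₀, ord ≤ 2.
h₀' ⇒ L via d/dx closure of L₀.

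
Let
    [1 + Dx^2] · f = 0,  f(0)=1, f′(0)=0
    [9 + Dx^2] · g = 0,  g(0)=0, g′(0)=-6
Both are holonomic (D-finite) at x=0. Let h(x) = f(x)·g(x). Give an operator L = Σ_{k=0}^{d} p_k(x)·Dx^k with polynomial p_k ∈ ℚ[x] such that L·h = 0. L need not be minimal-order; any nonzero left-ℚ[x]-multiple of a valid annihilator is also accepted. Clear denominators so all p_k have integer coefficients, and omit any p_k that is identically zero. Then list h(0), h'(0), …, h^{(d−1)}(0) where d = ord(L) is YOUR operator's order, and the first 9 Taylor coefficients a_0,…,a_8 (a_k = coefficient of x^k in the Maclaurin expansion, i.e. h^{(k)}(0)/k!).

f: a_k = 1, 0, -1/2, 0, 1/24, 0, -1/720, 0, 1/40320, …
g: a_k = 0, -6, 0, 9, 0, -81/20, 0, 243/280, 0, …
f·g: L₀ = L_f ⊗_s L_g, ord ≤ 2·2.
L = 64 + 20·Dx^2 + Dx^4  (order 4).
h: a_k = 0, -6, 0, 12, 0, -44/5, 0, 344/105, 0, …
ICs: h(0) = 0, h′(0) = -6, h′′(0) = 0, h′′′(0) = 72.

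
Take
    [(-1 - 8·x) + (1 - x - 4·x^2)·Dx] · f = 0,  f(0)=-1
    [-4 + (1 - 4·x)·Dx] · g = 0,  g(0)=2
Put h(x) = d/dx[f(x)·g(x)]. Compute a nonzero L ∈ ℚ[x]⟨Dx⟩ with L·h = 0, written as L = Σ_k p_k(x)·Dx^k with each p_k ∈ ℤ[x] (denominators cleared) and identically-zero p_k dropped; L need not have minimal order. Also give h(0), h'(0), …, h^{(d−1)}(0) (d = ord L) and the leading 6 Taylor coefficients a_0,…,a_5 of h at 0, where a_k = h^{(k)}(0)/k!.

L = (50 - 96·x - 480·x^2 + 3072·x^4) + (-5 + 25·x + 48·x^2 - 320·x^3 + 768·x^5)·Dx  (order 1).
h: a_k = -10, -100, -654, -3720, -19250, -94572, …
ICs: h(0) = -10.

f: a_k = -1, -1, -5, -9, -29, -65, …
g: a_k = 2, 8, 32, 128, 512, 2048, …
Product ⇒ symmetric product L₀, ord ≤ 1.
h₀' ⇒ L via d/dx closure of L₀.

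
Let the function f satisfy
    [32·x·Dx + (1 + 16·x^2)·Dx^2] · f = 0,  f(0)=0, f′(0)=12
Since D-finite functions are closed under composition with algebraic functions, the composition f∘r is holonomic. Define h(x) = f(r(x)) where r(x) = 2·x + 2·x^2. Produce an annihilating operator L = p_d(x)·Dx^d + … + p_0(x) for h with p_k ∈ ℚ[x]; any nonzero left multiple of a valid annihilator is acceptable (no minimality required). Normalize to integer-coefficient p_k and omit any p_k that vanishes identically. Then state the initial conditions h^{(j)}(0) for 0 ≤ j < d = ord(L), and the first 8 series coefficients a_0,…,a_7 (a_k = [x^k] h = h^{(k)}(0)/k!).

f: a_k = 0, 12, 0, -64, 0, 3072/5, 0, -49152/7, …
h₀=f(r): pull back L_f along r ⇒ L₀.
L = (-2 + 128·x + 512·x^2 + 768·x^3 + 384·x^4)·Dx + (1 + 2·x + 64·x^2 + 256·x^3 + 320·x^4 + 128·x^5)·Dx^2  (order 2).
h: a_k = 0, 24, 24, -512, -1536, 90624/5, 97792, -4915200/7, …
ICs: h(0) = 0, h′(0) = 24.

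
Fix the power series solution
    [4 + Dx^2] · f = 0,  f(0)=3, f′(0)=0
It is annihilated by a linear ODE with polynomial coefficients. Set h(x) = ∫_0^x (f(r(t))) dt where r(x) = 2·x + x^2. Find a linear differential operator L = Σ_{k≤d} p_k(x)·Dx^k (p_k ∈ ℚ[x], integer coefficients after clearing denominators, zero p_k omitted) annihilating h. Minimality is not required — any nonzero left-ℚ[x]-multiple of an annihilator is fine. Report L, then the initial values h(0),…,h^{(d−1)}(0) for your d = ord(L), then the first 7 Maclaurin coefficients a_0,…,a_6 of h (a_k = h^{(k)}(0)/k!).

L = (16 + 48·x + 48·x^2 + 16·x^3)·Dx - Dx^2 + (1 + x)·Dx^3  (order 3).
h: a_k = 0, 3, 0, -8, -6, 26/5, 32/3, …
ICs: h(0) = 0, h′(0) = 3, h′′(0) = 0.

f: a_k = 3, 0, -6, 0, 2, 0, -4/15, …
f∘r: x↦r, Dx↦Dx/r' in L_f ⇒ L₀.
h=∫h₀ ⇒ L = L₀·Dx.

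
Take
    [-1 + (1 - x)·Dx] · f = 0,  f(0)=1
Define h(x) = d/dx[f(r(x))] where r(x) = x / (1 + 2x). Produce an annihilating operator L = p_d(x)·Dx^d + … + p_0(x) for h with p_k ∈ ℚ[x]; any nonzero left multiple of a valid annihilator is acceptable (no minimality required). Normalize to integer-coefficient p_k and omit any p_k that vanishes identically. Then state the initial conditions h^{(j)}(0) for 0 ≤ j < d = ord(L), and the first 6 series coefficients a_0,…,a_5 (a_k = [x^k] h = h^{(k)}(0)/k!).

f: a_k = 1, 1, 1, 1, 1, 1, …
Substitute x→r, Dx→(1/r')Dx; clear ⇒ L₀.
Derive L from L₀ (diff closure).
L = -4 + (-2 - 2·x)·Dx  (order 1).
h: a_k = 1, -2, 3, -4, 5, -6, …
ICs: h(0) = 1.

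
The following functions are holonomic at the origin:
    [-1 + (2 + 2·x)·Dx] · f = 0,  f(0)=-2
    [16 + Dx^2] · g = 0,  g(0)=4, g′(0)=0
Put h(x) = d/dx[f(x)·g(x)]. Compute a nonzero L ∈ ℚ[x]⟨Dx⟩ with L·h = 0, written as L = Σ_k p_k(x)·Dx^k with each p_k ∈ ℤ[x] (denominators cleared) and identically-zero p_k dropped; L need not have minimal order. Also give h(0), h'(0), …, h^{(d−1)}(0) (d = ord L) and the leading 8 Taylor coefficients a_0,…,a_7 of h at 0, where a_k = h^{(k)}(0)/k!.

L = (4733 + 17664·x + 25216·x^2 + 16384·x^3 + 4096·x^4) + (-244 - 756·x - 768·x^2 - 256·x^3)·Dx + (268 + 1048·x + 1548·x^2 + 1024·x^3 + 256·x^4)·Dx^2  (order 2).
h: a_k = -4, 130, 189/2, -4465/12, -18665/96, 310129/960, 1535653/11520, -21374753/161280, …
ICs: h(0) = -4, h′(0) = 130.

f: a_k = -2, -1, 1/4, -1/8, 5/64, -7/128, 21/512, -33/1024, …
g: a_k = 4, 0, -32, 0, 128/3, 0, -1024/45, 0, …
f·g: L₀ = L_f ⊗_s L_g, ord ≤ 1·2.
Differentiate: ansatz ord ≤ ord L₀ ⇒ L.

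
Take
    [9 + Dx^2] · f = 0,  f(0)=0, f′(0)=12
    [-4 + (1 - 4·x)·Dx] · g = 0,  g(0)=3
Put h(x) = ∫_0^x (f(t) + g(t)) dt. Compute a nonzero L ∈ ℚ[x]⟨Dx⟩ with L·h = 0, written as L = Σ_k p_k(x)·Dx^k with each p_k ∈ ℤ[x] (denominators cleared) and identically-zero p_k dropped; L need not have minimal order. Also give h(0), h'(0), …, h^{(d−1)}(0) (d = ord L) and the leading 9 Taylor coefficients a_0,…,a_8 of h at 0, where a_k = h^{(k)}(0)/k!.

L = (-3780 + 2592·x - 5184·x^2)·Dx + (369 - 2124·x + 3888·x^2 - 5184·x^3)·Dx^2 + (-420 + 288·x - 576·x^2)·Dx^3 + (41 - 236·x + 432·x^2 - 576·x^3)·Dx^4  (order 4).
h: a_k = 0, 3, 12, 16, 87/2, 768/5, 10267/20, 12288/7, 6881037/1120, …
ICs: h(0) = 0, h′(0) = 3, h′′(0) = 24, h′′′(0) = 96.

f: a_k = 0, 12, 0, -18, 0, 81/10, 0, -243/140, 0, …
g: a_k = 3, 12, 48, 192, 768, 3072, 12288, 49152, 196608, …
h₀=f+g: left-lcm gives L₀, ord ≤ 3.
∫: right-multiply L₀ by Dx.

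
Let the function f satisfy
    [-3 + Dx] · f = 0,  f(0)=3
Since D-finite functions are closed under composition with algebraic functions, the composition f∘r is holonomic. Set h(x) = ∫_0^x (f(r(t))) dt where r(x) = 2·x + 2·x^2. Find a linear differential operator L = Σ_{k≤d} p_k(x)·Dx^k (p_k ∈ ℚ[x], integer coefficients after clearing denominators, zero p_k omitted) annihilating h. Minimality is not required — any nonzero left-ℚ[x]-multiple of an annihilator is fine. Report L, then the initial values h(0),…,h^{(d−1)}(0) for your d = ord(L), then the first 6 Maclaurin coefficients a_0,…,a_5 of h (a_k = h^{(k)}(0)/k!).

L = (-6 - 12·x)·Dx + Dx^2  (order 2).
h: a_k = 0, 3, 9, 24, 54, 108, …
ICs: h(0) = 0, h′(0) = 3.

f: a_k = 3, 9, 27/2, 27/2, 81/8, 243/40, …
Substitute x→r, Dx→(1/r')Dx; clear ⇒ L₀.
Integrate: L := L₀·Dx.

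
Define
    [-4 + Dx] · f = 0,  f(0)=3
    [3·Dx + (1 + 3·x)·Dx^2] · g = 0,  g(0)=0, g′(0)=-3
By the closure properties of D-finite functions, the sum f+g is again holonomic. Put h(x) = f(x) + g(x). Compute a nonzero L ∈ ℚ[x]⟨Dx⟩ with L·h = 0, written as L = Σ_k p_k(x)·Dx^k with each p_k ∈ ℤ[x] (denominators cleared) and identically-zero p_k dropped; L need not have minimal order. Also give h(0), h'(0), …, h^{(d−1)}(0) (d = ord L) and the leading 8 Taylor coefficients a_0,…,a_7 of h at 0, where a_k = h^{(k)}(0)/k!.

L = (-120 - 144·x)·Dx + (2 - 96·x - 144·x^2)·Dx^2 + (7 + 33·x + 36·x^2)·Dx^3  (order 3).
h: a_k = 3, 9, 57/2, 23, 209/4, -23, 4157/30, -31781/105, …
ICs: h(0) = 3, h′(0) = 9, h′′(0) = 57.

f: a_k = 3, 12, 24, 32, 32, 128/5, 256/15, 1024/105, …
g: a_k = 0, -3, 9/2, -9, 81/4, -243/5, 243/2, -2187/7, …
L₀ := lclm(L_f,L_g); ord L₀ ≤ 1+2.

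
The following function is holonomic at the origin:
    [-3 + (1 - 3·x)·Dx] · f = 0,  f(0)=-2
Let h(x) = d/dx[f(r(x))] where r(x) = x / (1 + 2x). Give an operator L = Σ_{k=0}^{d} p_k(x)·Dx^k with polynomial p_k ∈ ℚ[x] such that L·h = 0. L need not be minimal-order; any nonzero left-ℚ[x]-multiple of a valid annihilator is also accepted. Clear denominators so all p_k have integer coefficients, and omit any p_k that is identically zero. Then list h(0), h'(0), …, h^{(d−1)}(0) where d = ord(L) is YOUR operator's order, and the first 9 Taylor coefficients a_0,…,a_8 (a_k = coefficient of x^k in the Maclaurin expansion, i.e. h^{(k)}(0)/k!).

L = 4 + (-2 + 2·x)·Dx  (order 1).
h: a_k = -6, -12, -18, -24, -30, -36, -42, -48, -54, …
ICs: h(0) = -6.

f: a_k = -2, -6, -18, -54, -162, -486, -1458, -4374, -13122, …
Substitute x→r, Dx→(1/r')Dx; clear ⇒ L₀.
h=h₀': d/dx-closure on L₀ ⇒ L.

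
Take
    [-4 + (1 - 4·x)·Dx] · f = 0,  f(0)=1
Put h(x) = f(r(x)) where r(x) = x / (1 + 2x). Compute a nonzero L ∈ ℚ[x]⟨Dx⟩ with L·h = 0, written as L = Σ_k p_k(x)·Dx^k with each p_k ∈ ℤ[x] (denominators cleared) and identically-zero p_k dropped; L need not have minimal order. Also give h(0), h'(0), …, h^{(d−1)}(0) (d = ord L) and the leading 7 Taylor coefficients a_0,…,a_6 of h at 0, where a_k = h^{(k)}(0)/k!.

L = 4 + (-1 + 4·x^2)·Dx  (order 1).
h: a_k = 1, 4, 8, 16, 32, 64, 128, …
ICs: h(0) = 1.

f: a_k = 1, 4, 16, 64, 256, 1024, 4096, …
Change of var in L_f (x↦r) gives L₀.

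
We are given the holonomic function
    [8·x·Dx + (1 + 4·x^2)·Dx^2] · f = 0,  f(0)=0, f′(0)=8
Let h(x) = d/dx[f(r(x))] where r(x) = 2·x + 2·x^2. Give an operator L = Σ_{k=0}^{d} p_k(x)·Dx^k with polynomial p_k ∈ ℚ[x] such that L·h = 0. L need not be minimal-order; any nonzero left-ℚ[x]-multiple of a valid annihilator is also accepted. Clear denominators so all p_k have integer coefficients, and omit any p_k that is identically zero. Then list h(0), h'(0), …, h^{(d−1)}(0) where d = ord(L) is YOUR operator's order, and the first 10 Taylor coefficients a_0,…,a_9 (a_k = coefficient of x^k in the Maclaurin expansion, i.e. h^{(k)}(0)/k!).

f: a_k = 0, 8, 0, -32/3, 0, 128/5, 0, -512/7, 0, 2048/9, …
L₀ from L_f via x↦r, Dx↦r'^{-1}Dx.
h=h₀': d/dx-closure on L₀ ⇒ L.
L = (-2 + 32·x + 128·x^2 + 192·x^3 + 96·x^4) + (1 + 2·x + 16·x^2 + 64·x^3 + 80·x^4 + 32·x^5)·Dx  (order 1).
h: a_k = 16, 32, -256, -1024, 2816, 24064, -8192, -458752, -684032, 7217152, …
ICs: h(0) = 16.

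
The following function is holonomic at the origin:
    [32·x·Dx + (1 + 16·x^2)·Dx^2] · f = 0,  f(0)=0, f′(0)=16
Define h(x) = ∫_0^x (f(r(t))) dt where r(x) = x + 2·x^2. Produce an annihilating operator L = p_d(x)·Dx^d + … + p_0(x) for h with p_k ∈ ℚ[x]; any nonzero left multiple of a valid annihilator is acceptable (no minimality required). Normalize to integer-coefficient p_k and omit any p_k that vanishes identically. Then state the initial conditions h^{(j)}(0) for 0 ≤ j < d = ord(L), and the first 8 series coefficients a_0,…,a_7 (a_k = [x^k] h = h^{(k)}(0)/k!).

f: a_k = 0, 16, 0, -256/3, 0, 4096/5, 0, -65536/7, …
Change of var in L_f (x↦r) gives L₀.
Integrate: L := L₀·Dx.
L = (-4 + 32·x + 256·x^2 + 768·x^3 + 768·x^4)·Dx^2 + (1 + 4·x + 16·x^2 + 128·x^3 + 320·x^4 + 256·x^5)·Dx^3  (order 3).
h: a_k = 0, 0, 8, 32/3, -64/3, -512/5, -512/15, 22528/21, …
ICs: h(0) = 0, h′(0) = 0, h′′(0) = 16.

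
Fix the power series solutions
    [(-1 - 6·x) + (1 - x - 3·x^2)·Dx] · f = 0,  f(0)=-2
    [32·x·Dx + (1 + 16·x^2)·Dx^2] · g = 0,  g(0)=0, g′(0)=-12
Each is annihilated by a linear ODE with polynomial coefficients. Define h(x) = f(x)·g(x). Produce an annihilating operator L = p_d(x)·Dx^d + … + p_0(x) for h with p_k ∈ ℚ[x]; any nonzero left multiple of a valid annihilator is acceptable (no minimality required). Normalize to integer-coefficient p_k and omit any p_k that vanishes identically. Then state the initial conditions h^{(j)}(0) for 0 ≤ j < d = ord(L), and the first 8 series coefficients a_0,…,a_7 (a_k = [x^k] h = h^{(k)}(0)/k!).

L = (6 + 32·x + 288·x^2) + (2 - 20·x + 64·x^2 + 288·x^3)·Dx + (-1 + x - 13·x^2 + 16·x^3 + 48·x^4)·Dx^2  (order 2).
h: a_k = 0, 24, 24, -32, 40, 5864/5, 6464/5, -323128/35, …
ICs: h(0) = 0, h′(0) = 24.

f: a_k = -2, -2, -8, -14, -38, -80, -194, -434, …
g: a_k = 0, -12, 0, 64, 0, -3072/5, 0, 49152/7, …
f·g: L₀ = L_f ⊗_s L_g, ord ≤ 1·2.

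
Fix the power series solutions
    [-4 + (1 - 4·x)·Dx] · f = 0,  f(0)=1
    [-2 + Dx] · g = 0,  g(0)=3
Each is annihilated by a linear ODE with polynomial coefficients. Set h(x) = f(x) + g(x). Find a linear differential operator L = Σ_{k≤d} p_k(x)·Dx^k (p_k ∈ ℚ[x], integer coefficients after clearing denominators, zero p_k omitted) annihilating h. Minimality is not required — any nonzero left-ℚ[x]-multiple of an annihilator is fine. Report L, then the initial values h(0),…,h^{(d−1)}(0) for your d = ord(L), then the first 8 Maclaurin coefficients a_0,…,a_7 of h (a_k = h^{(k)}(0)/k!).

L = (-24 - 32·x) + (14 + 16·x - 32·x^2)·Dx + (-1 + 16·x^2)·Dx^2  (order 2).
h: a_k = 4, 10, 22, 68, 258, 5124/5, 61444/15, 1720328/105, …
ICs: h(0) = 4, h′(0) = 10.

f: a_k = 1, 4, 16, 64, 256, 1024, 4096, 16384, …
g: a_k = 3, 6, 6, 4, 2, 4/5, 4/15, 8/105, …
Weyl lclm of L_f,L_g ⇒ L₀ (ord ≤ 2).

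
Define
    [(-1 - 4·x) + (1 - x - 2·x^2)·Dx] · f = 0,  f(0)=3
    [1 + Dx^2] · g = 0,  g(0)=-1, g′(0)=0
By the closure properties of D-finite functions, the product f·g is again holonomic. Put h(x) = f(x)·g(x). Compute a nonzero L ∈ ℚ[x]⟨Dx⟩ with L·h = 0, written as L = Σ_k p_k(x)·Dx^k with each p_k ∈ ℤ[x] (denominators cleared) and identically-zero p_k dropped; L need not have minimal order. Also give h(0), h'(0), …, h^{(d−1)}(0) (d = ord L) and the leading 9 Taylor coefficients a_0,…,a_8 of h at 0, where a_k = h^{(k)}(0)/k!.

L = (3 + x + 2·x^2) + (2 + 8·x)·Dx + (-1 + x + 2·x^2)·Dx^2  (order 2).
h: a_k = -3, -3, -15/2, -27/2, -229/8, -445/8, -27089/240, -53789/240, -6046153/13440, …
ICs: h(0) = -3, h′(0) = -3.

f: a_k = 3, 3, 9, 15, 33, 63, 129, 255, 513, …
g: a_k = -1, 0, 1/2, 0, -1/24, 0, 1/720, 0, -1/40320, …
Product ⇒ symmetric product L₀, ord ≤ 2.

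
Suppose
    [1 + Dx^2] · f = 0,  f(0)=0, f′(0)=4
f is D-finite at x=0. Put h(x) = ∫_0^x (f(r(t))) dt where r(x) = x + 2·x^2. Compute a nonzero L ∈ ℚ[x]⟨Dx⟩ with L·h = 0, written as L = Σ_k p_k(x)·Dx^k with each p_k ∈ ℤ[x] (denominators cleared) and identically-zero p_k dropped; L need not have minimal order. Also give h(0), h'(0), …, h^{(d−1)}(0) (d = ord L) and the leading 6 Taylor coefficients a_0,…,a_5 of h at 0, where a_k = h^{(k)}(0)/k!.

L = (1 + 12·x + 48·x^2 + 64·x^3)·Dx - 4·Dx^2 + (1 + 4·x)·Dx^3  (order 3).
h: a_k = 0, 0, 2, 8/3, -1/6, -4/5, …
ICs: h(0) = 0, h′(0) = 0, h′′(0) = 4.

f: a_k = 0, 4, 0, -2/3, 0, 1/30, …
Change of var in L_f (x↦r) gives L₀.
h=∫₀ˣh₀: take L = L₀·Dx.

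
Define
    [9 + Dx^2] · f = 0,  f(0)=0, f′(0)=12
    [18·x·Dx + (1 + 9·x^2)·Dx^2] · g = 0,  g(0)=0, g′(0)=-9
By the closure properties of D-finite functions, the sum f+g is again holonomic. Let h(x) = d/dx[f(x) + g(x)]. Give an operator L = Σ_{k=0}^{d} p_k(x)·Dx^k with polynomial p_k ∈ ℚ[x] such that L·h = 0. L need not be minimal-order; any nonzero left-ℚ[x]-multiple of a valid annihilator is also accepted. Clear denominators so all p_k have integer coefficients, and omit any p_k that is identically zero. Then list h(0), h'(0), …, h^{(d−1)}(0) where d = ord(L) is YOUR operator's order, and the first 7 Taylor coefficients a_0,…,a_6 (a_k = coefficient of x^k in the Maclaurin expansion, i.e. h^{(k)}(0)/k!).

f: a_k = 0, 12, 0, -18, 0, 81/10, 0, …
g: a_k = 0, -9, 0, 27, 0, -729/5, 0, …
h₀=f+g: left-lcm gives L₀, ord ≤ 4.
Derive L from L₀ (diff closure).
L = (-1782·x + 20412·x^3 + 13122·x^5) + (-9 + 567·x^2 + 6561·x^4 + 6561·x^6)·Dx + (-198·x + 2268·x^3 + 1458·x^5)·Dx^2 + (-1 + 63·x^2 + 729·x^4 + 729·x^6)·Dx^3  (order 3).
h: a_k = 3, 0, 27, 0, -1377/2, 0, 130977/20, …
ICs: h(0) = 3, h′(0) = 0, h′′(0) = 54.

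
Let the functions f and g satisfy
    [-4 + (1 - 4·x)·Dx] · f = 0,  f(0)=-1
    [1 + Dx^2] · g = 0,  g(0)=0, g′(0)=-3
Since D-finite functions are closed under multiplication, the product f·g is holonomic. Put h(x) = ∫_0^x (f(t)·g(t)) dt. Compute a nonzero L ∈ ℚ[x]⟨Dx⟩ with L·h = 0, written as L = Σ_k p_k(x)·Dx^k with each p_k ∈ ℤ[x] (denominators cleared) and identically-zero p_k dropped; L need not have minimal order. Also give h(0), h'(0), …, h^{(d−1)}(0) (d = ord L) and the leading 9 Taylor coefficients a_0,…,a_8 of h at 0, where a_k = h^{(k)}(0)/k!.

L = (-1 + 4·x)·Dx + 8·Dx^2 + (-1 + 4·x)·Dx^3  (order 3).
h: a_k = 0, 0, 3/2, 4, 95/8, 38, 30401/240, 4343/10, 20429471/13440, …
ICs: h(0) = 0, h′(0) = 0, h′′(0) = 3.

f: a_k = -1, -4, -16, -64, -256, -1024, -4096, -16384, -65536, …
g: a_k = 0, -3, 0, 1/2, 0, -1/40, 0, 1/1680, 0, …
h₀=f·g: eliminate ⇒ L₀, order ≤ 1·2.
h=∫h₀ ⇒ L = L₀·Dx.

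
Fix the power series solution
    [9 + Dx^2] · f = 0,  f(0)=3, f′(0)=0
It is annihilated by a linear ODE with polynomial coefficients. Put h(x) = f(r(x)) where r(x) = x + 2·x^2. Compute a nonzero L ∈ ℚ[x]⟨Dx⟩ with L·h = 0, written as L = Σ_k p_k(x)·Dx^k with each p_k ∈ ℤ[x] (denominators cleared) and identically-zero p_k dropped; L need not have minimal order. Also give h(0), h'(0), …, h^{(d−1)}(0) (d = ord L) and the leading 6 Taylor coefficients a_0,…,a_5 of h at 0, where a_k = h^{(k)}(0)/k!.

L = (9 + 108·x + 432·x^2 + 576·x^3) - 4·Dx + (1 + 4·x)·Dx^2  (order 2).
h: a_k = 3, 0, -27/2, -54, -351/8, 81, …
ICs: h(0) = 3, h′(0) = 0.

f: a_k = 3, 0, -27/2, 0, 81/8, 0, …
Substitute x→r, Dx→(1/r')Dx; clear ⇒ L₀.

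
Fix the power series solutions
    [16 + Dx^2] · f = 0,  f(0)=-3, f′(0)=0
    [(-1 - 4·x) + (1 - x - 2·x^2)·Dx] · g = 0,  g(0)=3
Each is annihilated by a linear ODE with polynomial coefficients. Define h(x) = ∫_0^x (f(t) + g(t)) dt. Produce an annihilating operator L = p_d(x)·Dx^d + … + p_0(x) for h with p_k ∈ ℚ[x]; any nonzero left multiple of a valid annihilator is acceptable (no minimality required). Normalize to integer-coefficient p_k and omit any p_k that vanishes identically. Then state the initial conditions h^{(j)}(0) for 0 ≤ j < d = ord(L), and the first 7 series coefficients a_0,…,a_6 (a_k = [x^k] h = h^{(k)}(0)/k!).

f: a_k = -3, 0, 24, 0, -32, 0, 256/15, …
g: a_k = 3, 3, 9, 15, 33, 63, 129, …
f+g: L₀ = lclm(L_f,L_g), ord ≤ 2+1.
Integrate: L := L₀·Dx.
L = (-368 - 1408·x + 256·x^2 - 512·x^3 - 2560·x^4 - 2048·x^5)·Dx + (176 - 336·x - 384·x^2 + 1024·x^3 + 384·x^4 - 1536·x^5 - 1024·x^6)·Dx^2 + (-23 - 88·x + 16·x^2 - 32·x^3 - 160·x^4 - 128·x^5)·Dx^3 + (11 - 21·x - 24·x^2 + 64·x^3 + 24·x^4 - 96·x^5 - 64·x^6)·Dx^4  (order 4).
h: a_k = 0, 0, 3/2, 11, 15/4, 1/5, 21/2, …
ICs: h(0) = 0, h′(0) = 0, h′′(0) = 3, h′′′(0) = 66.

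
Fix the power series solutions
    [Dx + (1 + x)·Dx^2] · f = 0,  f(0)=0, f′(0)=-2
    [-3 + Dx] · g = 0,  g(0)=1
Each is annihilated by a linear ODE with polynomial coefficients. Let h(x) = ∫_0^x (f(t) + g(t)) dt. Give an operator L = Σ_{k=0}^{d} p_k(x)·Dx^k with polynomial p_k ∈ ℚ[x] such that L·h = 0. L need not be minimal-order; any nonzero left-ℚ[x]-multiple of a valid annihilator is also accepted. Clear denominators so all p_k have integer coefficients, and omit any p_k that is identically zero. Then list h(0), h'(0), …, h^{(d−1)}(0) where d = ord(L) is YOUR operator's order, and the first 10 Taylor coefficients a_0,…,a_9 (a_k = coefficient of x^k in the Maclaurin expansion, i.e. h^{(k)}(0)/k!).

f: a_k = 0, -2, 1, -2/3, 1/2, -2/5, 1/3, -2/7, 1/4, -2/9, …
g: a_k = 1, 3, 9/2, 9/2, 27/8, 81/40, 81/80, 243/560, 729/4480, 243/4480, …
f+g: L₀ = lclm(L_f,L_g), ord ≤ 2+1.
Integrate: L := L₀·Dx.
L = (-15 - 9·x)·Dx^2 + (-7 - 18·x - 9·x^2)·Dx^3 + (4 + 7·x + 3·x^2)·Dx^4  (order 4).
h: a_k = 0, 1, 1/2, 11/6, 23/24, 31/40, 13/48, 323/1680, 83/4480, 1849/40320, …
ICs: h(0) = 0, h′(0) = 1, h′′(0) = 1, h′′′(0) = 11.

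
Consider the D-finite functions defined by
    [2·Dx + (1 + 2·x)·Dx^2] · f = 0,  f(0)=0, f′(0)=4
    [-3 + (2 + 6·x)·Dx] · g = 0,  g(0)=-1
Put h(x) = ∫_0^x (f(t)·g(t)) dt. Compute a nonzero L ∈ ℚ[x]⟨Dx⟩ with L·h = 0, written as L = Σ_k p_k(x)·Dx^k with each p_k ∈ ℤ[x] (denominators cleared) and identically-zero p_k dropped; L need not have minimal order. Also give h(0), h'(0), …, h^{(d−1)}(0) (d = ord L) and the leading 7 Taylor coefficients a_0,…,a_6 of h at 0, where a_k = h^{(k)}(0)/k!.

L = (15 + 18·x)·Dx + (-4 - 12·x)·Dx^2 + (4 + 32·x + 84·x^2 + 72·x^3)·Dx^3  (order 3).
h: a_k = 0, 0, -2, -2/3, 31/24, -9/4, 3937/960, …
ICs: h(0) = 0, h′(0) = 0, h′′(0) = -4.

f: a_k = 0, 4, -4, 16/3, -8, 64/5, -64/3, …
g: a_k = -1, -3/2, 9/8, -27/16, 405/128, -1701/256, 15309/1024, …
Sym-product of L_f,L_g gives L₀ (≤ ord 2).
h=∫h₀ ⇒ L = L₀·Dx.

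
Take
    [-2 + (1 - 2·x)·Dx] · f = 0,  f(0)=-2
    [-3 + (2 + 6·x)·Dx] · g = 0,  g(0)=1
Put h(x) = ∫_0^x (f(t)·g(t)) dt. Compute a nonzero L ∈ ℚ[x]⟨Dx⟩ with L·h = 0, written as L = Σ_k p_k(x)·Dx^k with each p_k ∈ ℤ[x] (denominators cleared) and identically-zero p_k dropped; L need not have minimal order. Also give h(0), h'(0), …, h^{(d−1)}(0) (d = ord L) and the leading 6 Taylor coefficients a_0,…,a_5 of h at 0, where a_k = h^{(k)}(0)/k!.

f: a_k = -2, -4, -8, -16, -32, -64, …
g: a_k = 1, 3/2, -9/8, 27/16, -405/128, 1701/256, …
L₀ := L_f ⊗_s L_g (sym. prod.), ord ≤ 1.
Integrate: L := L₀·Dx.
L = (7 + 6·x)·Dx + (-2 - 2·x + 12·x^2)·Dx^2  (order 2).
h: a_k = 0, -2, -7/2, -47/12, -215/32, -607/64, …
ICs: h(0) = 0, h′(0) = -2.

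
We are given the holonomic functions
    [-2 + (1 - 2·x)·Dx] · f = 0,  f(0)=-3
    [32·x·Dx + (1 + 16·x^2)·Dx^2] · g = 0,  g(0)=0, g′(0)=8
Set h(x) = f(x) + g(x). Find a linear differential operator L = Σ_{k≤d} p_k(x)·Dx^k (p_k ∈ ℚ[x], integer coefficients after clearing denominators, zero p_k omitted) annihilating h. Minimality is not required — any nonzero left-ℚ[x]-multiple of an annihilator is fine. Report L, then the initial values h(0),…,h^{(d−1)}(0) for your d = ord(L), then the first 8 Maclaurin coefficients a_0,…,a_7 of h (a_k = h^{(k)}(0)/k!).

L = (-32 + 256·x + 1536·x^2)·Dx + (14 - 32·x - 160·x^2 + 1536·x^3)·Dx^2 + (-1 - 6·x - 96·x^3 + 256·x^4)·Dx^3  (order 3).
h: a_k = -3, 2, -12, -200/3, -48, 1568/5, -192, -35456/7, …
ICs: h(0) = -3, h′(0) = 2, h′′(0) = -24.

f: a_k = -3, -6, -12, -24, -48, -96, -192, -384, …
g: a_k = 0, 8, 0, -128/3, 0, 2048/5, 0, -32768/7, …
Weyl lclm of L_f,L_g ⇒ L₀ (ord ≤ 3).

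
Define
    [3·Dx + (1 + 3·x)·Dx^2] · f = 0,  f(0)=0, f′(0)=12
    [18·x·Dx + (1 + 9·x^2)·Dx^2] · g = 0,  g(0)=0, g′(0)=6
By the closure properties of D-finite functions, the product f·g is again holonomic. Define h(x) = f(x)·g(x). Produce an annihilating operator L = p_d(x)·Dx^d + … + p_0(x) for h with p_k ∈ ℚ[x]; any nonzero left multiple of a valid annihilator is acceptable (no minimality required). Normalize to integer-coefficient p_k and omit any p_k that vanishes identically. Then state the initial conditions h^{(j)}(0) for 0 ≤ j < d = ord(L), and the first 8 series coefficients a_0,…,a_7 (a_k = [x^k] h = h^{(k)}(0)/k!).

f: a_k = 0, 12, -18, 36, -81, 972/5, -486, 8748/7, …
g: a_k = 0, 6, 0, -18, 0, 486/5, 0, -4374/7, …
f·g: L₀ = L_f ⊗_s L_g, ord ≤ 2·2.
L = (648 + 3564·x + 19440·x^2 + 113724·x^3 + 262440·x^4 + 341172·x^5 + 236196·x^7)·Dx + (162 + 3348·x + 24948·x^2 + 117612·x^3 + 396576·x^4 + 813564·x^5 + 918540·x^6 + 236196·x^7 + 826686·x^8)·Dx^2 + (36 + 576·x + 5184·x^2 + 25272·x^3 + 87480·x^4 + 227448·x^5 + 419904·x^6 + 472392·x^7 + 236196·x^8 + 472392·x^9)·Dx^3 + (5 + 54·x + 333·x^2 + 1512·x^3 + 5346·x^4 + 14580·x^5 + 30618·x^6 + 52488·x^7 + 59049·x^8 + 39366·x^9 + 59049·x^10)·Dx^4  (order 4).
h: a_k = 0, 0, 72, -108, 0, -162, 8424/5, -16038/5, …
ICs: h(0) = 0, h′(0) = 0, h′′(0) = 144, h′′′(0) = -648.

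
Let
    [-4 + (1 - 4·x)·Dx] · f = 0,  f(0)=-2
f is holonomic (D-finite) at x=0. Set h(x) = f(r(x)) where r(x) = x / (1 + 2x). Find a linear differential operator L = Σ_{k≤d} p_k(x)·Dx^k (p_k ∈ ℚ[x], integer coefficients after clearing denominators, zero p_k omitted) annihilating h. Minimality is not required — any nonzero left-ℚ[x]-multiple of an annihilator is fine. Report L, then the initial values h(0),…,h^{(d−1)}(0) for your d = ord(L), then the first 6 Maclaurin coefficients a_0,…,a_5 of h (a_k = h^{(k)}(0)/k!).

L = 4 + (-1 + 4·x^2)·Dx  (order 1).
h: a_k = -2, -8, -16, -32, -64, -128, …
ICs: h(0) = -2.

f: a_k = -2, -8, -32, -128, -512, -2048, …
h₀=f(r): pull back L_f along r ⇒ L₀.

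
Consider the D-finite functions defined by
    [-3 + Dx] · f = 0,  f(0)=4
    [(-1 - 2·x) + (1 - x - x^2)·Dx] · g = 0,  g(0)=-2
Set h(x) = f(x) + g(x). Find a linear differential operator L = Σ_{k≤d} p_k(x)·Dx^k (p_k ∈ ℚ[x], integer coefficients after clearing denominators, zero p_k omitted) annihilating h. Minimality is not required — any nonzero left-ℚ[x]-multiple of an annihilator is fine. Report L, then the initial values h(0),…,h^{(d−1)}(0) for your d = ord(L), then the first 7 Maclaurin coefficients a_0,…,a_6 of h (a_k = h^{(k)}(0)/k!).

L = (3 + 9·x + 45·x^2 + 18·x^3) + (5 - 24·x - 15·x^2 + 18·x^3 + 9·x^4)·Dx + (-2 + 7·x - 8·x^3 - 3·x^4)·Dx^2  (order 2).
h: a_k = 2, 10, 14, 12, 7/2, -79/10, -439/20, …
ICs: h(0) = 2, h′(0) = 10.

f: a_k = 4, 12, 18, 18, 27/2, 81/10, 81/20, …
g: a_k = -2, -2, -4, -6, -10, -16, -26, …
L₀ := lclm(L_f,L_g); ord L₀ ≤ 1+1.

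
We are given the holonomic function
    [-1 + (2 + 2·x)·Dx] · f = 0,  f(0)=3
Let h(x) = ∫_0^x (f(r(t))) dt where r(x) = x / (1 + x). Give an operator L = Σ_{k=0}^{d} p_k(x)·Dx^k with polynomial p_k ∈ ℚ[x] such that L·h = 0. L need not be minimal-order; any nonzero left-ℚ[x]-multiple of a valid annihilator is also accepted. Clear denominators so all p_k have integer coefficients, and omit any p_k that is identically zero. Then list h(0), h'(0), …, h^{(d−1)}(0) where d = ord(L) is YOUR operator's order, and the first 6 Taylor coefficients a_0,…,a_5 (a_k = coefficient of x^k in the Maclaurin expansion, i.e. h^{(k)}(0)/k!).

f: a_k = 3, 3/2, -3/8, 3/16, -15/128, 21/256, …
L₀ from L_f via x↦r, Dx↦r'^{-1}Dx.
∫: right-multiply L₀ by Dx.
L = -Dx + (2 + 6·x + 4·x^2)·Dx^2  (order 2).
h: a_k = 0, 3, 3/4, -5/8, 39/64, -423/640, …
ICs: h(0) = 0, h′(0) = 3.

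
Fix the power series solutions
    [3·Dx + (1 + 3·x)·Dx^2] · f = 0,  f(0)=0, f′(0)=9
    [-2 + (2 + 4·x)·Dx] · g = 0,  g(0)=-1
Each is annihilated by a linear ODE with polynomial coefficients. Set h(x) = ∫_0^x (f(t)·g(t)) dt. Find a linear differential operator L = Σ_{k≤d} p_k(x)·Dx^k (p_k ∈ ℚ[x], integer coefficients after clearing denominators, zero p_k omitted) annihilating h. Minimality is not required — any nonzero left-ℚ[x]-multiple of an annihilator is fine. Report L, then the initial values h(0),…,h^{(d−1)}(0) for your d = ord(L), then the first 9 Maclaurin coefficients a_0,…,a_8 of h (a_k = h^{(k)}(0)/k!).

f: a_k = 0, 9, -27/2, 27, -243/4, 729/5, -729/2, 6561/7, -19683/8, …
g: a_k = -1, -1, 1/2, -1/2, 5/8, -7/8, 21/16, -33/16, 429/128, …
Product ⇒ symmetric product L₀, ord ≤ 2.
h=∫h₀ ⇒ L = L₀·Dx.
L = 3·x·Dx + (1 + 2·x)·Dx^2 + (1 + 7·x + 16·x^2 + 12·x^3)·Dx^3  (order 3).
h: a_k = 0, 0, -9/2, 3/2, -9/4, 9/2, -789/80, 12681/560, -120123/2240, …
ICs: h(0) = 0, h′(0) = 0, h′′(0) = -9.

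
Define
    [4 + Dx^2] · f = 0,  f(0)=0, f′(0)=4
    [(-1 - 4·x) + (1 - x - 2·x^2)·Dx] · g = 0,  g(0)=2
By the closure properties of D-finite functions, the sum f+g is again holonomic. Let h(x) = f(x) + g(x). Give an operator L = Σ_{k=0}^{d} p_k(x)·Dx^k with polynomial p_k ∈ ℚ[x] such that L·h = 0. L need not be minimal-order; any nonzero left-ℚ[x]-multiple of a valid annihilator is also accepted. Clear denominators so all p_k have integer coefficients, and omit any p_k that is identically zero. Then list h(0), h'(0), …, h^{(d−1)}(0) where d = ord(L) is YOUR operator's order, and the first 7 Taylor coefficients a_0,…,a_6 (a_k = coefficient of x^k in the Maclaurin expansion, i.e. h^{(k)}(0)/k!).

f: a_k = 0, 4, 0, -8/3, 0, 8/15, 0, …
g: a_k = 2, 2, 6, 10, 22, 42, 86, …
L₀ := lclm(L_f,L_g); ord L₀ ≤ 2+1.
L = (-68 - 304·x - 200·x^2 - 320·x^3 - 160·x^4 - 128·x^5) + (20 - 12·x - 24·x^2 - 8·x^3 - 48·x^4 - 96·x^5 - 64·x^6)·Dx + (-17 - 76·x - 50·x^2 - 80·x^3 - 40·x^4 - 32·x^5)·Dx^2 + (5 - 3·x - 6·x^2 - 2·x^3 - 12·x^4 - 24·x^5 - 16·x^6)·Dx^3  (order 3).
h: a_k = 2, 6, 6, 22/3, 22, 638/15, 86, …
ICs: h(0) = 2, h′(0) = 6, h′′(0) = 12.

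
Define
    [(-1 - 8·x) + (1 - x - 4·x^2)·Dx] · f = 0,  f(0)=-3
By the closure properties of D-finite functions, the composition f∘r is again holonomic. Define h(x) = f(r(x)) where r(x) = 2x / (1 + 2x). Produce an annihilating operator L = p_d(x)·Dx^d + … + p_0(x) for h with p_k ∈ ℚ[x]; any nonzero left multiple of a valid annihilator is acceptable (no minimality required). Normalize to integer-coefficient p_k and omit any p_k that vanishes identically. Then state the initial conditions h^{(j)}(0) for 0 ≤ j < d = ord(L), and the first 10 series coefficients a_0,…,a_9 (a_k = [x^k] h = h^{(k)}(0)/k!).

L = (2 + 36·x) + (-1 - 4·x + 12·x^2 + 32·x^3)·Dx  (order 1).
h: a_k = -3, -6, -48, 0, -768, 1536, -15360, 55296, -356352, 1597440, …
ICs: h(0) = -3.

f: a_k = -3, -3, -15, -27, -87, -195, -543, -1323, -3495, -8787, …
Change of var in L_f (x↦r) gives L₀.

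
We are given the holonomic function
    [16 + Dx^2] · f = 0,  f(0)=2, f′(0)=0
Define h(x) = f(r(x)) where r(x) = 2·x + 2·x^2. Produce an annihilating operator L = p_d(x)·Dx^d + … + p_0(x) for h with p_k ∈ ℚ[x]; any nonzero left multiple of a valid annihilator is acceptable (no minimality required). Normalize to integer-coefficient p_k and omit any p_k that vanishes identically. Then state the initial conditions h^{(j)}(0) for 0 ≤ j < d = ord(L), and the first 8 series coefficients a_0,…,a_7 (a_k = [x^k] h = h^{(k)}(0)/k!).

f: a_k = 2, 0, -16, 0, 64/3, 0, -512/45, 0, …
f∘r: x↦r, Dx↦Dx/r' in L_f ⇒ L₀.
L = (64 + 384·x + 768·x^2 + 512·x^3) - 2·Dx + (1 + 2·x)·Dx^2  (order 2).
h: a_k = 2, 0, -64, -128, 832/3, 4096/3, 59392/45, -45056/15, …
ICs: h(0) = 2, h′(0) = 0.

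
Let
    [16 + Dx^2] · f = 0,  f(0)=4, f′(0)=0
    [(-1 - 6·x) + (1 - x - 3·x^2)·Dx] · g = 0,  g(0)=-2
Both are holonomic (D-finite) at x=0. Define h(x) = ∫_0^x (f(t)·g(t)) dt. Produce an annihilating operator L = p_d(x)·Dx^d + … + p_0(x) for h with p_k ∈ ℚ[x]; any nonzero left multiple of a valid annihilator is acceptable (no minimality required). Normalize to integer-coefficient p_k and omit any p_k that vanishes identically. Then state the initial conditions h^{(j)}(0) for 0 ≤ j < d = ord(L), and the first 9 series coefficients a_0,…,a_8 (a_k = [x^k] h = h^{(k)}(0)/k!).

L = (-10 + 16·x + 48·x^2)·Dx + (2 + 12·x)·Dx^2 + (-1 + x + 3·x^2)·Dx^3  (order 3).
h: a_k = 0, -8, -4, 32/3, 2, 56/15, 64/9, 6488/315, 1531/45, …
ICs: h(0) = 0, h′(0) = -8, h′′(0) = -8.

f: a_k = 4, 0, -32, 0, 128/3, 0, -1024/45, 0, 2048/315, …
g: a_k = -2, -2, -8, -14, -38, -80, -194, -434, -1016, …
L₀ := L_f ⊗_s L_g (sym. prod.), ord ≤ 2.
∫: right-multiply L₀ by Dx.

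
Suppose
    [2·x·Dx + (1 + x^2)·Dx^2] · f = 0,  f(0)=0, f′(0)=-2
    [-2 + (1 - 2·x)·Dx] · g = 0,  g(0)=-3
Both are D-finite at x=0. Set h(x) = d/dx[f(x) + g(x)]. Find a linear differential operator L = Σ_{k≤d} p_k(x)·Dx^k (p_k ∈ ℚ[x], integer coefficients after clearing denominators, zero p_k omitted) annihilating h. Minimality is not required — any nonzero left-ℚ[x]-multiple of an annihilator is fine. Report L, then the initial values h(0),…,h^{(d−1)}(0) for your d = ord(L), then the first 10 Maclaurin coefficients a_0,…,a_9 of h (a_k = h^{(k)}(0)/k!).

f: a_k = 0, -2, 0, 2/3, 0, -2/5, 0, 2/7, 0, -2/9, …
g: a_k = -3, -6, -12, -24, -48, -96, -192, -384, -768, -1536, …
f+g: L₀ = lclm(L_f,L_g), ord ≤ 2+1.
Differentiate: ansatz ord ≤ ord L₀ ⇒ L.
L = (4 - 32·x - 12·x^2) + (-13 + 4·x - 25·x^2 - 12·x^3)·Dx + (2 - 3·x - 3·x^3 - 2·x^4)·Dx^2  (order 2).
h: a_k = -8, -24, -70, -192, -482, -1152, -2686, -6144, -13826, -30720, …
ICs: h(0) = -8, h′(0) = -24.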